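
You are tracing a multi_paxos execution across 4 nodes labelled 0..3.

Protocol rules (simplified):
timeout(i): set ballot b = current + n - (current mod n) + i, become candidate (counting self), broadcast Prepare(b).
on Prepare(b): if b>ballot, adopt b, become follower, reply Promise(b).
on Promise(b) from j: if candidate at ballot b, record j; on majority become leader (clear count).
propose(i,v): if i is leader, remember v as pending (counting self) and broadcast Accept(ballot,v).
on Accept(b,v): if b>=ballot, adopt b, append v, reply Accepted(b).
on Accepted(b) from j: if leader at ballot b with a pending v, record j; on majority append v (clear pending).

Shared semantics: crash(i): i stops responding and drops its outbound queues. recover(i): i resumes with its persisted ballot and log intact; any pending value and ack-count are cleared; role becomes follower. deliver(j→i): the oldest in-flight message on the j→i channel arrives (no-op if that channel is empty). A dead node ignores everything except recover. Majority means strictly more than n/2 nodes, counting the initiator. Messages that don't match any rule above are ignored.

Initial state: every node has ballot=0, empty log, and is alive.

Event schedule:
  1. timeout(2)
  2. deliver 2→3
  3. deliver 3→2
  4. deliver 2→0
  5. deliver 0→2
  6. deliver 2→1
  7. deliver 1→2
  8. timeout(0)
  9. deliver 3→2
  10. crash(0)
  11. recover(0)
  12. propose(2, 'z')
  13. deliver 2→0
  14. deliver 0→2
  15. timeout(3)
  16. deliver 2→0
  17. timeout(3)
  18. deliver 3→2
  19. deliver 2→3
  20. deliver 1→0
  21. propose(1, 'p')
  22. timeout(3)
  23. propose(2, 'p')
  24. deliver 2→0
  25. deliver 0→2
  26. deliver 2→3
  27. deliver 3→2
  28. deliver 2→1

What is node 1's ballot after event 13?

6

step 1 timeout(2): 2={cand,b=6,log=-}
step 2 deliver 2→3: 3={foll,b=6,log=-}
step 3 deliver 3→2: —
step 4 deliver 2→0: 0={foll,b=6,log=-}
step 5 deliver 0→2: 2={lead,b=6,log=-}
step 6 deliver 2→1: 1={foll,b=6,log=-}
step 7 deliver 1→2: —
step 8 timeout(0): 0={cand,b=8,log=-}
step 9 deliver 3→2: —
step 10 crash(0): 0={✗cand,b=8,log=-}
step 11 recover(0): 0={foll,b=8,log=-}
step 12 propose(2,'z'): —
step 13 deliver 2→0: —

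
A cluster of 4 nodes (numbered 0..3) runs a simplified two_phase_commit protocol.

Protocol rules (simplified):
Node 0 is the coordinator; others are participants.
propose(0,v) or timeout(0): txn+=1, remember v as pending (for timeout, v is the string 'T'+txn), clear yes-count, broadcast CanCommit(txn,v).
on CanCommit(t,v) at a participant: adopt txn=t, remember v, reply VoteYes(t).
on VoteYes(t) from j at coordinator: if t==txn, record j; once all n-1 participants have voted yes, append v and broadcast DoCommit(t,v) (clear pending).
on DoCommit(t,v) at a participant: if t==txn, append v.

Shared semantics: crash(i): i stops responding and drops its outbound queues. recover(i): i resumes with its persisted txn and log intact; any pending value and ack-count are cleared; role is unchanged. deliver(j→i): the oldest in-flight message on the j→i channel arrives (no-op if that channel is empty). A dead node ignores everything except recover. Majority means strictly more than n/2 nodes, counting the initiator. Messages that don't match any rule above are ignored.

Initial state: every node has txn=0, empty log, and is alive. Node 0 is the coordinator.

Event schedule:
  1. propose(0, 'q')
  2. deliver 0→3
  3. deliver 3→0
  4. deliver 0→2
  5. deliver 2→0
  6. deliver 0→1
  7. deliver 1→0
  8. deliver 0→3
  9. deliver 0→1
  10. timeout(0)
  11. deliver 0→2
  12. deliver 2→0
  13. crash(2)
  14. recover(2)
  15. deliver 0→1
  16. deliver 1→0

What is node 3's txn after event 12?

1

e1 propose(0,'q'): 0[coor,t=1,-]
e2 deliver 0→3: 3[part,t=1,-]
e3 deliver 3→0: ·
e4 deliver 0→2: 2[part,t=1,-]
e5 deliver 2→0: ·
e6 deliver 0→1: 1[part,t=1,-]
e7 deliver 1→0: 0[coor,t=1,q]
e8 deliver 0→3: 3[part,t=1,q]
e9 deliver 0→1: 1[part,t=1,q]
e10 timeout(0): 0[coor,t=2,q]
e11 deliver 0→2: 2[part,t=1,q]
e12 deliver 2→0: ·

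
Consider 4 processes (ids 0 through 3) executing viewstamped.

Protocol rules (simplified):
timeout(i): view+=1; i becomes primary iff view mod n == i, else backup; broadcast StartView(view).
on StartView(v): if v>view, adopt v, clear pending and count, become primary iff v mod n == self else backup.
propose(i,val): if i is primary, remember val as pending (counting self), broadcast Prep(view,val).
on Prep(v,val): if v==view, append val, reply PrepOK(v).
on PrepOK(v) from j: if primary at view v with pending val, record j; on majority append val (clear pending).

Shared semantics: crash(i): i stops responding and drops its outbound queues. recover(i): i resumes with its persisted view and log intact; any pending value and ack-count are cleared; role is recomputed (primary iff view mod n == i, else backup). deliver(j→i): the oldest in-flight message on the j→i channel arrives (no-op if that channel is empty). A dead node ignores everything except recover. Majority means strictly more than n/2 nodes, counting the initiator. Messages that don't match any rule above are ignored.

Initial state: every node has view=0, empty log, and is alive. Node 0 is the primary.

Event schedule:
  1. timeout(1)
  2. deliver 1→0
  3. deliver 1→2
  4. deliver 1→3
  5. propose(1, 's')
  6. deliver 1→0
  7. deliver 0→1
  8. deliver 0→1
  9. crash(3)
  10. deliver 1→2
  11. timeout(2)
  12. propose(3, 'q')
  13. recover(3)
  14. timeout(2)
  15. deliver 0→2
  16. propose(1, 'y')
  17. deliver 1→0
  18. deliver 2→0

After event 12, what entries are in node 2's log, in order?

e1 timeout(1): 1[prim,v=1,-]
e2 deliver 1→0: 0[back,v=1,-]
e3 deliver 1→2: 2[back,v=1,-]
e4 deliver 1→3: 3[back,v=1,-]
e5 propose(1,'s'): ·
e6 deliver 1→0: 0[back,v=1,s]
e7 deliver 0→1: ·
e8 deliver 0→1: ·
e9 crash(3): 3[✗back,v=1,-]
e10 deliver 1→2: 2[back,v=1,s]
e11 timeout(2): 2[prim,v=2,s]
e12 propose(3,'q'): ·

s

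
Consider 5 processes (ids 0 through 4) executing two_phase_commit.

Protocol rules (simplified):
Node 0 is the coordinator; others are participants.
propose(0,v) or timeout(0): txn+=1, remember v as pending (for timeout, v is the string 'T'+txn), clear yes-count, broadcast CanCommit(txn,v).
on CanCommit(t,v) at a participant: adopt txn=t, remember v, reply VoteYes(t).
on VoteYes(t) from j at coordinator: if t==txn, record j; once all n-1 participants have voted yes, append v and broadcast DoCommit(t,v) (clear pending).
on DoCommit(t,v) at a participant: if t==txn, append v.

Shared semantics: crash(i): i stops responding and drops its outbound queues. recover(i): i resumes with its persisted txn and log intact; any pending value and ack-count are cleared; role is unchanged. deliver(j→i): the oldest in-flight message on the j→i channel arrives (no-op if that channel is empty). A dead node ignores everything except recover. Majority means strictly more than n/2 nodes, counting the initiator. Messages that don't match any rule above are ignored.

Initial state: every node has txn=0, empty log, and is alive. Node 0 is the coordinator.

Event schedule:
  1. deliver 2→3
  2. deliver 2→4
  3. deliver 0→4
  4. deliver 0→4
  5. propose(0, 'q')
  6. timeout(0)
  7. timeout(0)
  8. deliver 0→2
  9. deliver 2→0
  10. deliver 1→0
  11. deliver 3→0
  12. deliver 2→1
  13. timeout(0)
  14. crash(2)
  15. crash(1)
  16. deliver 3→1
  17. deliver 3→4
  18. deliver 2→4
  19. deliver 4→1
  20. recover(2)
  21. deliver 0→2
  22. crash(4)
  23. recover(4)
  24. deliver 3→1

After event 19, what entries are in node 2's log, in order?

step 1 deliver 2→3: —
step 2 deliver 2→4: —
step 3 deliver 0→4: —
step 4 deliver 0→4: —
step 5 propose(0,'q'): 0={coor,t=1,log=-}
step 6 timeout(0): 0={coor,t=2,log=-}
step 7 timeout(0): 0={coor,t=3,log=-}
step 8 deliver 0→2: 2={part,t=1,log=-}
step 9 deliver 2→0: —
step 10 deliver 1→0: —
step 11 deliver 3→0: —
step 12 deliver 2→1: —
step 13 timeout(0): 0={coor,t=4,log=-}
step 14 crash(2): 2={✗part,t=1,log=-}
step 15 crash(1): 1={✗part,t=0,log=-}
step 16 deliver 3→1: —
step 17 deliver 3→4: —
step 18 deliver 2→4: —
step 19 deliver 4→1: —

empty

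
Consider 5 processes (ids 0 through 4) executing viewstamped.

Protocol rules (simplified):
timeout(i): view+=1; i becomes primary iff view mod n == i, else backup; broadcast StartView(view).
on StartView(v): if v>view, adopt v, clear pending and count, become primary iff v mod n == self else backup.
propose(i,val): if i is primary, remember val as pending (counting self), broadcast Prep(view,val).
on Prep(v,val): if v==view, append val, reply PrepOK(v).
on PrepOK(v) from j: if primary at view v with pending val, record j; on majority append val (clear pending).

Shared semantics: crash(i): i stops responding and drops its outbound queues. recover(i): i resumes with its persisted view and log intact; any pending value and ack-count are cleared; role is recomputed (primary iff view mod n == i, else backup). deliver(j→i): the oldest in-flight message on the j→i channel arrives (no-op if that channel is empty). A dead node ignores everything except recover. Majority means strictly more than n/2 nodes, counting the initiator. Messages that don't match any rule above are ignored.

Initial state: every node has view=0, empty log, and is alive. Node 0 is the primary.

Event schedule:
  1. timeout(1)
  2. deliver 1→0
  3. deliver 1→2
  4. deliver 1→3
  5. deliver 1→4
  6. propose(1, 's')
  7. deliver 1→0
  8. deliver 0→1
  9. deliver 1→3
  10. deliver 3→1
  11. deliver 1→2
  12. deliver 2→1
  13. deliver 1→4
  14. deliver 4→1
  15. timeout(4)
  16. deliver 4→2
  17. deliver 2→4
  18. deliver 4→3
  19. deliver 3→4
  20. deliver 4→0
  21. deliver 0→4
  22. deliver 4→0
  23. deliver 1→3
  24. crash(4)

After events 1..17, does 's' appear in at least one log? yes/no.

after 1 — timeout(1): n1:prim/v1/[-]
after 2 — deliver 1→0: n0:back/v1/[-]
after 3 — deliver 1→2: n2:back/v1/[-]
after 4 — deliver 1→3: n3:back/v1/[-]
after 5 — deliver 1→4: n4:back/v1/[-]
after 6 — propose(1,'s'): ·
after 7 — deliver 1→0: n0:back/v1/[s]
after 8 — deliver 0→1: ·
after 9 — deliver 1→3: n3:back/v1/[s]
after 10 — deliver 3→1: n1:prim/v1/[s]
after 11 — deliver 1→2: n2:back/v1/[s]
after 12 — deliver 2→1: ·
after 13 — deliver 1→4: n4:back/v1/[s]
after 14 — deliver 4→1: ·
after 15 — timeout(4): n4:back/v2/[s]
after 16 — deliver 4→2: n2:prim/v2/[s]
after 17 — deliver 2→4: ·

yes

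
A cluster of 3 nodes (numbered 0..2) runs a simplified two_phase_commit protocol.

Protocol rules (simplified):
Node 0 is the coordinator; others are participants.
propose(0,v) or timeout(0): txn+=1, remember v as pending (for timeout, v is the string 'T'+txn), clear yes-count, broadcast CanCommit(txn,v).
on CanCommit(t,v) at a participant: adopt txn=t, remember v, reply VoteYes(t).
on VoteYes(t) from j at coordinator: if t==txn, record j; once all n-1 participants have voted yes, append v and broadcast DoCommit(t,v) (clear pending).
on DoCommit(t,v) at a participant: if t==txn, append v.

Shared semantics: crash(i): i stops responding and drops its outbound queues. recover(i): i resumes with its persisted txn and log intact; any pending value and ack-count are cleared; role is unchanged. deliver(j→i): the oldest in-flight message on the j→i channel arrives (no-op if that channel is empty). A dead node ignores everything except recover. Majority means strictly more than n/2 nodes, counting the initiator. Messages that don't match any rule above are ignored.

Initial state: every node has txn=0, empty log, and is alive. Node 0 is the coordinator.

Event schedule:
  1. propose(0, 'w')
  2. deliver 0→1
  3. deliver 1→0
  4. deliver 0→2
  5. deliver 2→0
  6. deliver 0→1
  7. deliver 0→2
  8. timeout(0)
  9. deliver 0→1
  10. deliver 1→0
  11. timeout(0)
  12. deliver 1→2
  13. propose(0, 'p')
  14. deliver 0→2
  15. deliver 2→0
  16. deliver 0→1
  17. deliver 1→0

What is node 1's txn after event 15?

2

e1 propose(0,'w'): 0[coor,t=1,-]
e2 deliver 0→1: 1[part,t=1,-]
e3 deliver 1→0: ·
e4 deliver 0→2: 2[part,t=1,-]
e5 deliver 2→0: 0[coor,t=1,w]
e6 deliver 0→1: 1[part,t=1,w]
e7 deliver 0→2: 2[part,t=1,w]
e8 timeout(0): 0[coor,t=2,w]
e9 deliver 0→1: 1[part,t=2,w]
e10 deliver 1→0: ·
e11 timeout(0): 0[coor,t=3,w]
e12 deliver 1→2: ·
e13 propose(0,'p'): 0[coor,t=4,w]
e14 deliver 0→2: 2[part,t=2,w]
e15 deliver 2→0: ·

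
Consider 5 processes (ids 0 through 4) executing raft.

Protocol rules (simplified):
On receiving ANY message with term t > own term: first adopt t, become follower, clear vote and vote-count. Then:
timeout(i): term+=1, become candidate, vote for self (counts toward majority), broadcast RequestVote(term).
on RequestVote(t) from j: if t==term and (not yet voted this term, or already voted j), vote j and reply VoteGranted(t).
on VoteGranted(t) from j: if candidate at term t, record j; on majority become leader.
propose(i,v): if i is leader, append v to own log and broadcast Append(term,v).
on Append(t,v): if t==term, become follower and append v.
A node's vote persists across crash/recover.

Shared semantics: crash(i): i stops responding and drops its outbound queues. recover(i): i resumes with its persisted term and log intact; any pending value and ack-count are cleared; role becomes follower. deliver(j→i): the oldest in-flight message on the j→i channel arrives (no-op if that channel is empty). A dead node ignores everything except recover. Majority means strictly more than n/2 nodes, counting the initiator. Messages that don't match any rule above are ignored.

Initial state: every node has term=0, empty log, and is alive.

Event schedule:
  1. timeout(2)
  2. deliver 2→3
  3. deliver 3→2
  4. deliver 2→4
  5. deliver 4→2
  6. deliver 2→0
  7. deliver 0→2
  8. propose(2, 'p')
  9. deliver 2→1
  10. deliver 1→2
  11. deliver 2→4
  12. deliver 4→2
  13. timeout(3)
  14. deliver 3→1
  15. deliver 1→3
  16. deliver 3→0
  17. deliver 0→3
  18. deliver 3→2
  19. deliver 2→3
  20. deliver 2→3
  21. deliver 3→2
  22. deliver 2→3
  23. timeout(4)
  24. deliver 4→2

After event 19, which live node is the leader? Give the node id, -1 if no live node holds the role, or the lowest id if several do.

[1] timeout(2) → N2(cand t1 [-])
[2] deliver 2→3 → N3(foll t1 [-])
[3] deliver 3→2 → ∅
[4] deliver 2→4 → N4(foll t1 [-])
[5] deliver 4→2 → N2(lead t1 [-])
[6] deliver 2→0 → N0(foll t1 [-])
[7] deliver 0→2 → ∅
[8] propose(2,'p') → N2(lead t1 [p])
[9] deliver 2→1 → N1(foll t1 [-])
[10] deliver 1→2 → ∅
[11] deliver 2→4 → N4(foll t1 [p])
[12] deliver 4→2 → ∅
[13] timeout(3) → N3(cand t2 [-])
[14] deliver 3→1 → N1(foll t2 [-])
[15] deliver 1→3 → ∅
[16] deliver 3→0 → N0(foll t2 [-])
[17] deliver 0→3 → N3(lead t2 [-])
[18] deliver 3→2 → N2(foll t2 [p])
[19] deliver 2→3 → ∅

3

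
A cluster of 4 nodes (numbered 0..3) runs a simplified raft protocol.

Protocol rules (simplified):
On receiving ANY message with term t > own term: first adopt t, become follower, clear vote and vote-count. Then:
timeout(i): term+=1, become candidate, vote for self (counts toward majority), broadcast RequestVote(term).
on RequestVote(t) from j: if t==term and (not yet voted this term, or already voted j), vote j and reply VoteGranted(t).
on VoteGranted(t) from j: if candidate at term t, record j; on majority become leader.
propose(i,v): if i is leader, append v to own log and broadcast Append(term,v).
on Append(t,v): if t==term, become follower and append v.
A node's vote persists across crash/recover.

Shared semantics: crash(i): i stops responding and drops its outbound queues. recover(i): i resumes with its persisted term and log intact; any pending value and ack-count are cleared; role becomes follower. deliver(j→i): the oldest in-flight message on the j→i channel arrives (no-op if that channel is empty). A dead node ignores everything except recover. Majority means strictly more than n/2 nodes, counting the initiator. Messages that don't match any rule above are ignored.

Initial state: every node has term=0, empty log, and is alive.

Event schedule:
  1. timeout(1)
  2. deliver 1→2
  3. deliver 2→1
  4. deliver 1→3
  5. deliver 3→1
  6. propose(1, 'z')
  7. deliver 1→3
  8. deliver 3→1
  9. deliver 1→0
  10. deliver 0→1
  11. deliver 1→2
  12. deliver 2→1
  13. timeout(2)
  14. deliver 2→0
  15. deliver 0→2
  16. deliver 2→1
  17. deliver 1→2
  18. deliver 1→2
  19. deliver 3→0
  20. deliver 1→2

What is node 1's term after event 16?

2

[1] timeout(1) → N1(cand t1 [-])
[2] deliver 1→2 → N2(foll t1 [-])
[3] deliver 2→1 → ∅
[4] deliver 1→3 → N3(foll t1 [-])
[5] deliver 3→1 → N1(lead t1 [-])
[6] propose(1,'z') → N1(lead t1 [z])
[7] deliver 1→3 → N3(foll t1 [z])
[8] deliver 3→1 → ∅
[9] deliver 1→0 → N0(foll t1 [-])
[10] deliver 0→1 → ∅
[11] deliver 1→2 → N2(foll t1 [z])
[12] deliver 2→1 → ∅
[13] timeout(2) → N2(cand t2 [z])
[14] deliver 2→0 → N0(foll t2 [-])
[15] deliver 0→2 → ∅
[16] deliver 2→1 → N1(foll t2 [z])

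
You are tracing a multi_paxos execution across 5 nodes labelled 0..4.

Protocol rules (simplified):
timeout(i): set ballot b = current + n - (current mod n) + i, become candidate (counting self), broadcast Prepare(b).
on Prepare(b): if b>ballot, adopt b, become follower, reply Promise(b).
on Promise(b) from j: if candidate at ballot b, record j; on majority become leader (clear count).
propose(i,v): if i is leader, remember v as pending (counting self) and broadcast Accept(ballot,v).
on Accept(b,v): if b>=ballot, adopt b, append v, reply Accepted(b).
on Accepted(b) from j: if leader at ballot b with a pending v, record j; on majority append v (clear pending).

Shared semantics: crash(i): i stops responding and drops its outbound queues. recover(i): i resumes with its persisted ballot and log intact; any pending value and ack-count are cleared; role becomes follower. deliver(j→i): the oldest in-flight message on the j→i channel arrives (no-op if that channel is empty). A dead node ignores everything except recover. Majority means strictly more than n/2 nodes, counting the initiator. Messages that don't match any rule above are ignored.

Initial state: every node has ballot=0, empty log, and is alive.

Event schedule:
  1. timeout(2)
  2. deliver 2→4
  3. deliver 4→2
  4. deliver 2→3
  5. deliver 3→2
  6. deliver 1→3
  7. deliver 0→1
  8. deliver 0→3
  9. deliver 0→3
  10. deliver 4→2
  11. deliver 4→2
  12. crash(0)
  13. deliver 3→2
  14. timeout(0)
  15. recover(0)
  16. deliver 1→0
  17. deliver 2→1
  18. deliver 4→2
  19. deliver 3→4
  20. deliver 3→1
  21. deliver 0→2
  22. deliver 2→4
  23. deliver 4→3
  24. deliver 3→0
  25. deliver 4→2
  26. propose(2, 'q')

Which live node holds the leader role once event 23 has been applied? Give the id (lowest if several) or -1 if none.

[1] timeout(2) → N2(cand b7 [-])
[2] deliver 2→4 → N4(foll b7 [-])
[3] deliver 4→2 → ∅
[4] deliver 2→3 → N3(foll b7 [-])
[5] deliver 3→2 → N2(lead b7 [-])
[6] deliver 1→3 → ∅
[7] deliver 0→1 → ∅
[8] deliver 0→3 → ∅
[9] deliver 0→3 → ∅
[10] deliver 4→2 → ∅
[11] deliver 4→2 → ∅
[12] crash(0) → N0(✗foll b0 [-])
[13] deliver 3→2 → ∅
[14] timeout(0) → ∅
[15] recover(0) → N0(foll b0 [-])
[16] deliver 1→0 → ∅
[17] deliver 2→1 → N1(foll b7 [-])
[18] deliver 4→2 → ∅
[19] deliver 3→4 → ∅
[20] deliver 3→1 → ∅
[21] deliver 0→2 → ∅
[22] deliver 2→4 → ∅
[23] deliver 4→3 → ∅

2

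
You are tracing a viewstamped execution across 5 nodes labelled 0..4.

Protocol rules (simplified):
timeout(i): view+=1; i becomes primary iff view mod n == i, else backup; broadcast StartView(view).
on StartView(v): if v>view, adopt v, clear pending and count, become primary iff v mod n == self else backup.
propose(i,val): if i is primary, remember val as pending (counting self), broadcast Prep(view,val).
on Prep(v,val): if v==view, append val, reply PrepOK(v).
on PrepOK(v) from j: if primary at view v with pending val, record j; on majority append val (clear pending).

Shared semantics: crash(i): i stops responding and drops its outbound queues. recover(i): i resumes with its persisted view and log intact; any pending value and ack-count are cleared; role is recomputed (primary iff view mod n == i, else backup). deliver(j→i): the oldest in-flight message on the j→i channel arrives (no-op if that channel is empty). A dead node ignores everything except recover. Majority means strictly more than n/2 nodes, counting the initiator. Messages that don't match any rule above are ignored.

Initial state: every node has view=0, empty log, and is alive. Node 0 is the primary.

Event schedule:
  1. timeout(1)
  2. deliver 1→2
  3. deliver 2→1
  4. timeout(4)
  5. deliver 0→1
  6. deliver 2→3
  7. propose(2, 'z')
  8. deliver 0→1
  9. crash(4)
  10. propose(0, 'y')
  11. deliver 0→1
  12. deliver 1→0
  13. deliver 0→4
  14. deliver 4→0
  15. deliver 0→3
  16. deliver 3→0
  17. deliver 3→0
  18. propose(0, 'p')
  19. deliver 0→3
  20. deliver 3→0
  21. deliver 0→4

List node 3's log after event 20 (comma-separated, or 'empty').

y

1. timeout(1):  <1:prim v1 ->
2. deliver 1→2:  <2:back v1 ->
3. deliver 2→1:  nop
4. timeout(4):  <4:back v1 ->
5. deliver 0→1:  nop
6. deliver 2→3:  nop
7. propose(2,'z'):  nop
8. deliver 0→1:  nop
9. crash(4):  <4:✗back v1 ->
10. propose(0,'y'):  nop
11. deliver 0→1:  nop
12. deliver 1→0:  <0:back v1 ->
13. deliver 0→4:  nop
14. deliver 4→0:  nop
15. deliver 0→3:  <3:back v0 y>
16. deliver 3→0:  nop
17. deliver 3→0:  nop
18. propose(0,'p'):  nop
19. deliver 0→3:  nop
20. deliver 3→0:  nop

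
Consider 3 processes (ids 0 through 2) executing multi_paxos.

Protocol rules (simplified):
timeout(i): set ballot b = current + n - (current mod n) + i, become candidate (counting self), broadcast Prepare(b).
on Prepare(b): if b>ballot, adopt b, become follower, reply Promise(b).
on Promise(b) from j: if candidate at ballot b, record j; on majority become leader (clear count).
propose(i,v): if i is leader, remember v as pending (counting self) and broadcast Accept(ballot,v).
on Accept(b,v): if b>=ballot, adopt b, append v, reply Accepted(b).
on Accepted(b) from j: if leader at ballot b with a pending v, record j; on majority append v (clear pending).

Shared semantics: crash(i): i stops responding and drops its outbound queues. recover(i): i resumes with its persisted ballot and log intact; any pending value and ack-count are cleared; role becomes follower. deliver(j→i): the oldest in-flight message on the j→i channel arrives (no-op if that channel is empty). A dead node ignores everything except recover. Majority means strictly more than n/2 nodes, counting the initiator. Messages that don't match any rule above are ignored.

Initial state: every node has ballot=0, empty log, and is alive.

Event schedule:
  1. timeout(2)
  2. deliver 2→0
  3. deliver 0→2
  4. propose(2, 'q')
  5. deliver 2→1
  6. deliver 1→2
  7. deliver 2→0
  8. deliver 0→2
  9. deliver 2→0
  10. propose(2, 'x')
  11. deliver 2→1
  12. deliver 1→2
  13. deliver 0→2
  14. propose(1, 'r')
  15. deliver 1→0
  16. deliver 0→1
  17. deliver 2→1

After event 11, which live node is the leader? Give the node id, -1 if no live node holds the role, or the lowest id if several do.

2

1. timeout(2):  <2:cand b5 ->
2. deliver 2→0:  <0:foll b5 ->
3. deliver 0→2:  <2:lead b5 ->
4. propose(2,'q'):  nop
5. deliver 2→1:  <1:foll b5 ->
6. deliver 1→2:  nop
7. deliver 2→0:  <0:foll b5 q>
8. deliver 0→2:  <2:lead b5 q>
9. deliver 2→0:  nop
10. propose(2,'x'):  nop
11. deliver 2→1:  <1:foll b5 q>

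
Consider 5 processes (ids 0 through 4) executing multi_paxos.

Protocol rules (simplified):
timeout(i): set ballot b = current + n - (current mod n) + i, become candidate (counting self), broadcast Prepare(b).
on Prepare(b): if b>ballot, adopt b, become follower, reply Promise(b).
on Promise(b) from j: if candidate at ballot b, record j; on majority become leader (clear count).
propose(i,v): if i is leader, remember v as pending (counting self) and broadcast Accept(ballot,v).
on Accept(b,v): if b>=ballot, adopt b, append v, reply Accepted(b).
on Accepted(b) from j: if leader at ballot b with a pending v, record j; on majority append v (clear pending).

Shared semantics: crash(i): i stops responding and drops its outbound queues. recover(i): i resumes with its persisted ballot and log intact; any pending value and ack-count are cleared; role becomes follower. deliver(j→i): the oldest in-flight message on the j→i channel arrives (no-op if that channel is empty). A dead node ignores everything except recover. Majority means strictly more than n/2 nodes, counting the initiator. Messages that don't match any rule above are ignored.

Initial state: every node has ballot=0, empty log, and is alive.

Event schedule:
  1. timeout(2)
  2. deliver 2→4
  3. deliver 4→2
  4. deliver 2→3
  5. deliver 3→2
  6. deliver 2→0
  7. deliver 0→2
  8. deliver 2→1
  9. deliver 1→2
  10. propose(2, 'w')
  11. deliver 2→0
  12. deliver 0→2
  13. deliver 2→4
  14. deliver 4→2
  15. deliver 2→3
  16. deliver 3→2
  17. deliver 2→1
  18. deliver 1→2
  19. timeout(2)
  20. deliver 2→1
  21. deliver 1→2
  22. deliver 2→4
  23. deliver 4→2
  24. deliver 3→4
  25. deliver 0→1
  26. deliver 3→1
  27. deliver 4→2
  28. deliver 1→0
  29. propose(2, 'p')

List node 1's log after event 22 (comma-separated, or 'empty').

w

step 1 timeout(2): 2={cand,b=7,log=-}
step 2 deliver 2→4: 4={foll,b=7,log=-}
step 3 deliver 4→2: —
step 4 deliver 2→3: 3={foll,b=7,log=-}
step 5 deliver 3→2: 2={lead,b=7,log=-}
step 6 deliver 2→0: 0={foll,b=7,log=-}
step 7 deliver 0→2: —
step 8 deliver 2→1: 1={foll,b=7,log=-}
step 9 deliver 1→2: —
step 10 propose(2,'w'): —
step 11 deliver 2→0: 0={foll,b=7,log=w}
step 12 deliver 0→2: —
step 13 deliver 2→4: 4={foll,b=7,log=w}
step 14 deliver 4→2: 2={lead,b=7,log=w}
step 15 deliver 2→3: 3={foll,b=7,log=w}
step 16 deliver 3→2: —
step 17 deliver 2→1: 1={foll,b=7,log=w}
step 18 deliver 1→2: —
step 19 timeout(2): 2={cand,b=12,log=w}
step 20 deliver 2→1: 1={foll,b=12,log=w}
step 21 deliver 1→2: —
step 22 deliver 2→4: 4={foll,b=12,log=w}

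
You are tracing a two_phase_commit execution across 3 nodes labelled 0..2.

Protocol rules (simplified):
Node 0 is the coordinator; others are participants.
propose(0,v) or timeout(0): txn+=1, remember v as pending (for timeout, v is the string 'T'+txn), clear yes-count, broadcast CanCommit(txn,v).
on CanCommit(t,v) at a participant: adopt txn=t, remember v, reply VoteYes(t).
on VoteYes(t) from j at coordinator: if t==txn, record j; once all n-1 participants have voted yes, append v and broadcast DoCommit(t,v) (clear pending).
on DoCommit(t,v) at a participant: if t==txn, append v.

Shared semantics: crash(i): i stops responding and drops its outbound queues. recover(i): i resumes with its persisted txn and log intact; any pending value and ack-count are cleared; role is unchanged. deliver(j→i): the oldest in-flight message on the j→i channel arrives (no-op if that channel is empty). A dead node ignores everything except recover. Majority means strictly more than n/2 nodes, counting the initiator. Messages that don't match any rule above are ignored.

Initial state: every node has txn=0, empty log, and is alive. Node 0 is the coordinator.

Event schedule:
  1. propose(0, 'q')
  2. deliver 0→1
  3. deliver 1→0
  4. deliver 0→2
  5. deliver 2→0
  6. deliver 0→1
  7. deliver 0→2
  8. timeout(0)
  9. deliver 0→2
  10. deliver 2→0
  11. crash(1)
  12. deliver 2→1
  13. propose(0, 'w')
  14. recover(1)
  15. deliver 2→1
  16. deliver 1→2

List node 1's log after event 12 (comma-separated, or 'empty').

step 1 propose(0,'q'): 0={coor,t=1,log=-}
step 2 deliver 0→1: 1={part,t=1,log=-}
step 3 deliver 1→0: —
step 4 deliver 0→2: 2={part,t=1,log=-}
step 5 deliver 2→0: 0={coor,t=1,log=q}
step 6 deliver 0→1: 1={part,t=1,log=q}
step 7 deliver 0→2: 2={part,t=1,log=q}
step 8 timeout(0): 0={coor,t=2,log=q}
step 9 deliver 0→2: 2={part,t=2,log=q}
step 10 deliver 2→0: —
step 11 crash(1): 1={✗part,t=1,log=q}
step 12 deliver 2→1: —

q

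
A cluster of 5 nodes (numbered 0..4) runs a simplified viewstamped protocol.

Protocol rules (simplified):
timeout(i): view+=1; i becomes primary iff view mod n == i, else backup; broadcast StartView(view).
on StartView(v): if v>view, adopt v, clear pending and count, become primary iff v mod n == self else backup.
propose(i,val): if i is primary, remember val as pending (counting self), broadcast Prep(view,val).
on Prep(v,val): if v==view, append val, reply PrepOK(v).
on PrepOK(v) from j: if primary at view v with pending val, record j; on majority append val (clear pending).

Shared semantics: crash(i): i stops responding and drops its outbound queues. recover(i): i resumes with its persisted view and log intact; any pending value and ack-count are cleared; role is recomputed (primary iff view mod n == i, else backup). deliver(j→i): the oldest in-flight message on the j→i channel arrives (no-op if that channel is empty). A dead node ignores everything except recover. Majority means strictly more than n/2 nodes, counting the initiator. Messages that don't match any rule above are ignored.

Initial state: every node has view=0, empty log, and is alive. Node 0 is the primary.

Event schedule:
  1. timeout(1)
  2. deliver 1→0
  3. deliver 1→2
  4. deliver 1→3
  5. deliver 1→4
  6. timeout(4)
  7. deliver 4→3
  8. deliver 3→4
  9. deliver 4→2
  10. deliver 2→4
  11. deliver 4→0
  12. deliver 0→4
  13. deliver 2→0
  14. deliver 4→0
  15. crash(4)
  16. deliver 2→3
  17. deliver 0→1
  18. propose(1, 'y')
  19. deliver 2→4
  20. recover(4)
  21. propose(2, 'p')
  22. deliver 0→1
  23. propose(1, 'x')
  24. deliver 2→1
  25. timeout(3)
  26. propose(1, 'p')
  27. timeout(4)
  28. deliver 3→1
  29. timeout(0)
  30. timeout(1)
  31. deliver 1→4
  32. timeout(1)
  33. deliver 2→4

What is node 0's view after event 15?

[1] timeout(1) → N1(prim v1 [-])
[2] deliver 1→0 → N0(back v1 [-])
[3] deliver 1→2 → N2(back v1 [-])
[4] deliver 1→3 → N3(back v1 [-])
[5] deliver 1→4 → N4(back v1 [-])
[6] timeout(4) → N4(back v2 [-])
[7] deliver 4→3 → N3(back v2 [-])
[8] deliver 3→4 → ∅
[9] deliver 4→2 → N2(prim v2 [-])
[10] deliver 2→4 → ∅
[11] deliver 4→0 → N0(back v2 [-])
[12] deliver 0→4 → ∅
[13] deliver 2→0 → ∅
[14] deliver 4→0 → ∅
[15] crash(4) → N4(✗back v2 [-])

2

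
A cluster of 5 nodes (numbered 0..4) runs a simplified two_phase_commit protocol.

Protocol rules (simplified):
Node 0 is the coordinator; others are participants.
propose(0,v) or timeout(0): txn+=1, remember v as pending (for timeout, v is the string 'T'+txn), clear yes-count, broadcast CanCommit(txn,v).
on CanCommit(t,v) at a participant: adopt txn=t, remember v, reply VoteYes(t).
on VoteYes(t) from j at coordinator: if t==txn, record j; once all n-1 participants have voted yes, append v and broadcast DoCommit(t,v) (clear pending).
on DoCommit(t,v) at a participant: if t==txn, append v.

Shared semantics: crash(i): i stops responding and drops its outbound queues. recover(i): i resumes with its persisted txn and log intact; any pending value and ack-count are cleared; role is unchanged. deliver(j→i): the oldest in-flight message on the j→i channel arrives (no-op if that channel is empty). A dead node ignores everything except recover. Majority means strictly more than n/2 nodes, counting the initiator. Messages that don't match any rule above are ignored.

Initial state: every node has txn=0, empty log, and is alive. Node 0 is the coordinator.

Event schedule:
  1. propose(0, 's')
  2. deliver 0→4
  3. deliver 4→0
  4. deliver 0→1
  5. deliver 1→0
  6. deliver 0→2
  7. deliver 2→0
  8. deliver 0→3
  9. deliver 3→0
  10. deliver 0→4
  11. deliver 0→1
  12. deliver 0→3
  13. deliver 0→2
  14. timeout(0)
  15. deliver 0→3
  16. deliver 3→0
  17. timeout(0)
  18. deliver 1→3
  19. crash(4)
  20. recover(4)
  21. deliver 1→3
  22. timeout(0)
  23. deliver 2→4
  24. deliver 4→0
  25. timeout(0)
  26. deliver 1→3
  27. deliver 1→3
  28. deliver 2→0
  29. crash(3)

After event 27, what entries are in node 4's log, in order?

e1 propose(0,'s'): 0[coor,t=1,-]
e2 deliver 0→4: 4[part,t=1,-]
e3 deliver 4→0: ·
e4 deliver 0→1: 1[part,t=1,-]
e5 deliver 1→0: ·
e6 deliver 0→2: 2[part,t=1,-]
e7 deliver 2→0: ·
e8 deliver 0→3: 3[part,t=1,-]
e9 deliver 3→0: 0[coor,t=1,s]
e10 deliver 0→4: 4[part,t=1,s]
e11 deliver 0→1: 1[part,t=1,s]
e12 deliver 0→3: 3[part,t=1,s]
e13 deliver 0→2: 2[part,t=1,s]
e14 timeout(0): 0[coor,t=2,s]
e15 deliver 0→3: 3[part,t=2,s]
e16 deliver 3→0: ·
e17 timeout(0): 0[coor,t=3,s]
e18 deliver 1→3: ·
e19 crash(4): 4[✗part,t=1,s]
e20 recover(4): 4[part,t=1,s]
e21 deliver 1→3: ·
e22 timeout(0): 0[coor,t=4,s]
e23 deliver 2→4: ·
e24 deliver 4→0: ·
e25 timeout(0): 0[coor,t=5,s]
e26 deliver 1→3: ·
e27 deliver 1→3: ·

s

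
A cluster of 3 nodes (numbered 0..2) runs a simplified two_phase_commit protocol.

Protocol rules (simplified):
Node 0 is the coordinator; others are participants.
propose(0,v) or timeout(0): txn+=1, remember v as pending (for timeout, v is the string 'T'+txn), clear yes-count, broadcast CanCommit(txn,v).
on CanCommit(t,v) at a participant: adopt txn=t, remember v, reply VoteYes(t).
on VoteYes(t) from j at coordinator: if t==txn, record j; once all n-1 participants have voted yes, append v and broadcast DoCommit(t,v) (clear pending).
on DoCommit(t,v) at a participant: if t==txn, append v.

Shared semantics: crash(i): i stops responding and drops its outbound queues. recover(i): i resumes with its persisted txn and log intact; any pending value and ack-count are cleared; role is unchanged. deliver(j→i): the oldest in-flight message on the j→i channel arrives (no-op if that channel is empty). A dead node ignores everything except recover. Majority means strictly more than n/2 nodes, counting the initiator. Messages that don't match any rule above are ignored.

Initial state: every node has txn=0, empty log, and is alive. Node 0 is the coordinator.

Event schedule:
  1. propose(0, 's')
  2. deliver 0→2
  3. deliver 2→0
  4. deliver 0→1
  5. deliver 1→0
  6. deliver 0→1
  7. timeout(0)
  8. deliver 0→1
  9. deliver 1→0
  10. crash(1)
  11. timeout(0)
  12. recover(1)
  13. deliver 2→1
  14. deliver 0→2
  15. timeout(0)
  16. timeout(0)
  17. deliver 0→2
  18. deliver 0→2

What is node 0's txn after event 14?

step 1 propose(0,'s'): 0={coor,t=1,log=-}
step 2 deliver 0→2: 2={part,t=1,log=-}
step 3 deliver 2→0: —
step 4 deliver 0→1: 1={part,t=1,log=-}
step 5 deliver 1→0: 0={coor,t=1,log=s}
step 6 deliver 0→1: 1={part,t=1,log=s}
step 7 timeout(0): 0={coor,t=2,log=s}
step 8 deliver 0→1: 1={part,t=2,log=s}
step 9 deliver 1→0: —
step 10 crash(1): 1={✗part,t=2,log=s}
step 11 timeout(0): 0={coor,t=3,log=s}
step 12 recover(1): 1={part,t=2,log=s}
step 13 deliver 2→1: —
step 14 deliver 0→2: 2={part,t=1,log=s}

3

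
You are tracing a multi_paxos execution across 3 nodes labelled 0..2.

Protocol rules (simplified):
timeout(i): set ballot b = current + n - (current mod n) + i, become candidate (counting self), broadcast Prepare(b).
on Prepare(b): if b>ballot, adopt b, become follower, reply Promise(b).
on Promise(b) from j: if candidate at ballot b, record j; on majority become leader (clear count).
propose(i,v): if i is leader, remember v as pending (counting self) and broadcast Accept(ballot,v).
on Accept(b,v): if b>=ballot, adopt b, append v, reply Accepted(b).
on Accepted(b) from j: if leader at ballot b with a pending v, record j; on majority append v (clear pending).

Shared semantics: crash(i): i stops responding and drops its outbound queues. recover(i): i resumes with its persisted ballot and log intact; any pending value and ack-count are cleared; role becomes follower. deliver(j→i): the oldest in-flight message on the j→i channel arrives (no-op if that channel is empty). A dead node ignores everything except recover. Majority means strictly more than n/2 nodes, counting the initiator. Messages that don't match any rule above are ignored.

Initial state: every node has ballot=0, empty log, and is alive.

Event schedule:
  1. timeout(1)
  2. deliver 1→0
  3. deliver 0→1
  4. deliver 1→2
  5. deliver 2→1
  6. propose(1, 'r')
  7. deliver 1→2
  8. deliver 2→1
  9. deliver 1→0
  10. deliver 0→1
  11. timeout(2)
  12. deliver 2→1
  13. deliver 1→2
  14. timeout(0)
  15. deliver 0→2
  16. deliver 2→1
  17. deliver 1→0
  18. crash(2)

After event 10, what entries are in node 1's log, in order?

r

[1] timeout(1) → N1(cand b4 [-])
[2] deliver 1→0 → N0(foll b4 [-])
[3] deliver 0→1 → N1(lead b4 [-])
[4] deliver 1→2 → N2(foll b4 [-])
[5] deliver 2→1 → ∅
[6] propose(1,'r') → ∅
[7] deliver 1→2 → N2(foll b4 [r])
[8] deliver 2→1 → N1(lead b4 [r])
[9] deliver 1→0 → N0(foll b4 [r])
[10] deliver 0→1 → ∅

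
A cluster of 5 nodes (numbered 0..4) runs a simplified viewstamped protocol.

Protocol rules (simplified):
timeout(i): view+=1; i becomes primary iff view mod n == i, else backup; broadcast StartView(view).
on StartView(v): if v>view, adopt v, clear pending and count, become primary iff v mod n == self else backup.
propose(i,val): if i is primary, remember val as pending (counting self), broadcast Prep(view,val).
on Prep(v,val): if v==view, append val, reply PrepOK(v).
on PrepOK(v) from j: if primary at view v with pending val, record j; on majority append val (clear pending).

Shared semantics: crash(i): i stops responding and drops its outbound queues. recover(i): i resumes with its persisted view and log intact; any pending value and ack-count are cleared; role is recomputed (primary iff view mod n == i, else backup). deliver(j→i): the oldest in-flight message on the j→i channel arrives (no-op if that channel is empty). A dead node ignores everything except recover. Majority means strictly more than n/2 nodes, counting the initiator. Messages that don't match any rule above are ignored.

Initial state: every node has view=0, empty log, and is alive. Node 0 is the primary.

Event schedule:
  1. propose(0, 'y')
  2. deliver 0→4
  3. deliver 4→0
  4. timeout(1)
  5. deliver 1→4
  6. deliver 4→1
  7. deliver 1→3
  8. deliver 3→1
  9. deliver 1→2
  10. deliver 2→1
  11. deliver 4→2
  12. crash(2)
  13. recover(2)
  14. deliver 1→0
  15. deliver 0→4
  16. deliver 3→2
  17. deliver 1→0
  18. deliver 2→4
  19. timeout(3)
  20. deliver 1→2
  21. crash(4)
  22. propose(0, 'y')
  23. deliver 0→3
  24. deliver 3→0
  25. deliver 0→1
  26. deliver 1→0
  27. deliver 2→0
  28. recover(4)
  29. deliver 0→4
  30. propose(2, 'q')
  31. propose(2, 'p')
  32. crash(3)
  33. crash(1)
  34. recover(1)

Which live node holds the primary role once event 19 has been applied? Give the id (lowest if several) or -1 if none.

1

1. propose(0,'y'):  nop
2. deliver 0→4:  <4:back v0 y>
3. deliver 4→0:  nop
4. timeout(1):  <1:prim v1 ->
5. deliver 1→4:  <4:back v1 y>
6. deliver 4→1:  nop
7. deliver 1→3:  <3:back v1 ->
8. deliver 3→1:  nop
9. deliver 1→2:  <2:back v1 ->
10. deliver 2→1:  nop
11. deliver 4→2:  nop
12. crash(2):  <2:✗back v1 ->
13. recover(2):  <2:back v1 ->
14. deliver 1→0:  <0:back v1 ->
15. deliver 0→4:  nop
16. deliver 3→2:  nop
17. deliver 1→0:  nop
18. deliver 2→4:  nop
19. timeout(3):  <3:back v2 ->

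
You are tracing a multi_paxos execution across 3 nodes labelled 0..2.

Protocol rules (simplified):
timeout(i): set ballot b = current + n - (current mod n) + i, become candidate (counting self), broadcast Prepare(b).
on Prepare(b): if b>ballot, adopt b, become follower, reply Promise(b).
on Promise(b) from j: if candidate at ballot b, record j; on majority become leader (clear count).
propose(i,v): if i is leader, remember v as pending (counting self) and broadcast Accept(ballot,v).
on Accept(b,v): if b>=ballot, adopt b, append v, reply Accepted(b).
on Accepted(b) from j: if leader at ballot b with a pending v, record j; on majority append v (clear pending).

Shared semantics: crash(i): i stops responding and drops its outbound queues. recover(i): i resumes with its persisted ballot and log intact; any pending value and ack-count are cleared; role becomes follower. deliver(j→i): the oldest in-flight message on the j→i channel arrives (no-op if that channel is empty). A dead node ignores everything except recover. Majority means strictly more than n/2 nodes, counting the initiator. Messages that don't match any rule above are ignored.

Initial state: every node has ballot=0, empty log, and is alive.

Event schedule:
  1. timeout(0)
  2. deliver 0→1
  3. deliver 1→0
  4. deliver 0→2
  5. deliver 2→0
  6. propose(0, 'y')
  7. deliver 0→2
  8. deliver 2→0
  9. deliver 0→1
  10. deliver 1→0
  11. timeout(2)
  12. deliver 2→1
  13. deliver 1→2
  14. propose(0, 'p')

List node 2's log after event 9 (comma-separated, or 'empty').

e1 timeout(0): 0[cand,b=3,-]
e2 deliver 0→1: 1[foll,b=3,-]
e3 deliver 1→0: 0[lead,b=3,-]
e4 deliver 0→2: 2[foll,b=3,-]
e5 deliver 2→0: ·
e6 propose(0,'y'): ·
e7 deliver 0→2: 2[foll,b=3,y]
e8 deliver 2→0: 0[lead,b=3,y]
e9 deliver 0→1: 1[foll,b=3,y]

y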